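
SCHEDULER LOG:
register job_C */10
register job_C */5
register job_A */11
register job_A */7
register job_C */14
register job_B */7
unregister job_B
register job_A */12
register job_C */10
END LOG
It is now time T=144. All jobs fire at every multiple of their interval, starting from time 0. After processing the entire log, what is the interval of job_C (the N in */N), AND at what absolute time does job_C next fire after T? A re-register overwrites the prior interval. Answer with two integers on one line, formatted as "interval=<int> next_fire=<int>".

Answer: interval=10 next_fire=150

Derivation:
Op 1: register job_C */10 -> active={job_C:*/10}
Op 2: register job_C */5 -> active={job_C:*/5}
Op 3: register job_A */11 -> active={job_A:*/11, job_C:*/5}
Op 4: register job_A */7 -> active={job_A:*/7, job_C:*/5}
Op 5: register job_C */14 -> active={job_A:*/7, job_C:*/14}
Op 6: register job_B */7 -> active={job_A:*/7, job_B:*/7, job_C:*/14}
Op 7: unregister job_B -> active={job_A:*/7, job_C:*/14}
Op 8: register job_A */12 -> active={job_A:*/12, job_C:*/14}
Op 9: register job_C */10 -> active={job_A:*/12, job_C:*/10}
Final interval of job_C = 10
Next fire of job_C after T=144: (144//10+1)*10 = 150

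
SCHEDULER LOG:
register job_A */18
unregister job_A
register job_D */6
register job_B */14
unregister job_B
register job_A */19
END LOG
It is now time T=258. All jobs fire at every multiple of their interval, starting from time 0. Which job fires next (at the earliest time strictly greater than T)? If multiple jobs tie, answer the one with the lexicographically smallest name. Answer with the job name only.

Answer: job_D

Derivation:
Op 1: register job_A */18 -> active={job_A:*/18}
Op 2: unregister job_A -> active={}
Op 3: register job_D */6 -> active={job_D:*/6}
Op 4: register job_B */14 -> active={job_B:*/14, job_D:*/6}
Op 5: unregister job_B -> active={job_D:*/6}
Op 6: register job_A */19 -> active={job_A:*/19, job_D:*/6}
  job_A: interval 19, next fire after T=258 is 266
  job_D: interval 6, next fire after T=258 is 264
Earliest = 264, winner (lex tiebreak) = job_D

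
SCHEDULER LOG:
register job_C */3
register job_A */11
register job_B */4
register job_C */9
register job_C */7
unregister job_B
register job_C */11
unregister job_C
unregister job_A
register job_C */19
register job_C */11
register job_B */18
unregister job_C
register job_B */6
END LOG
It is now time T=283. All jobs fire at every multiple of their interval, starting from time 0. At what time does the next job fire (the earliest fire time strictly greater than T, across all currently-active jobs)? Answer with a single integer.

Op 1: register job_C */3 -> active={job_C:*/3}
Op 2: register job_A */11 -> active={job_A:*/11, job_C:*/3}
Op 3: register job_B */4 -> active={job_A:*/11, job_B:*/4, job_C:*/3}
Op 4: register job_C */9 -> active={job_A:*/11, job_B:*/4, job_C:*/9}
Op 5: register job_C */7 -> active={job_A:*/11, job_B:*/4, job_C:*/7}
Op 6: unregister job_B -> active={job_A:*/11, job_C:*/7}
Op 7: register job_C */11 -> active={job_A:*/11, job_C:*/11}
Op 8: unregister job_C -> active={job_A:*/11}
Op 9: unregister job_A -> active={}
Op 10: register job_C */19 -> active={job_C:*/19}
Op 11: register job_C */11 -> active={job_C:*/11}
Op 12: register job_B */18 -> active={job_B:*/18, job_C:*/11}
Op 13: unregister job_C -> active={job_B:*/18}
Op 14: register job_B */6 -> active={job_B:*/6}
  job_B: interval 6, next fire after T=283 is 288
Earliest fire time = 288 (job job_B)

Answer: 288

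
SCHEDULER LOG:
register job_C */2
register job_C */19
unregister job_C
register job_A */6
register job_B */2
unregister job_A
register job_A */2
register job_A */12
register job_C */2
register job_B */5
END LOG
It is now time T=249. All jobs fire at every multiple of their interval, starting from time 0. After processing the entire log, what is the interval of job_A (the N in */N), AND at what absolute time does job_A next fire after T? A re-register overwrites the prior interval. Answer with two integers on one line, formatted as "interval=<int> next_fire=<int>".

Answer: interval=12 next_fire=252

Derivation:
Op 1: register job_C */2 -> active={job_C:*/2}
Op 2: register job_C */19 -> active={job_C:*/19}
Op 3: unregister job_C -> active={}
Op 4: register job_A */6 -> active={job_A:*/6}
Op 5: register job_B */2 -> active={job_A:*/6, job_B:*/2}
Op 6: unregister job_A -> active={job_B:*/2}
Op 7: register job_A */2 -> active={job_A:*/2, job_B:*/2}
Op 8: register job_A */12 -> active={job_A:*/12, job_B:*/2}
Op 9: register job_C */2 -> active={job_A:*/12, job_B:*/2, job_C:*/2}
Op 10: register job_B */5 -> active={job_A:*/12, job_B:*/5, job_C:*/2}
Final interval of job_A = 12
Next fire of job_A after T=249: (249//12+1)*12 = 252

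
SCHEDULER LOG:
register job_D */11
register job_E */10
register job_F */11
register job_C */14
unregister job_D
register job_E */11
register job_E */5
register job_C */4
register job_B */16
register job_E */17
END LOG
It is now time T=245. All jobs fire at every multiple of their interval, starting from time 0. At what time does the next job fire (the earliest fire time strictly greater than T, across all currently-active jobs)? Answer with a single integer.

Op 1: register job_D */11 -> active={job_D:*/11}
Op 2: register job_E */10 -> active={job_D:*/11, job_E:*/10}
Op 3: register job_F */11 -> active={job_D:*/11, job_E:*/10, job_F:*/11}
Op 4: register job_C */14 -> active={job_C:*/14, job_D:*/11, job_E:*/10, job_F:*/11}
Op 5: unregister job_D -> active={job_C:*/14, job_E:*/10, job_F:*/11}
Op 6: register job_E */11 -> active={job_C:*/14, job_E:*/11, job_F:*/11}
Op 7: register job_E */5 -> active={job_C:*/14, job_E:*/5, job_F:*/11}
Op 8: register job_C */4 -> active={job_C:*/4, job_E:*/5, job_F:*/11}
Op 9: register job_B */16 -> active={job_B:*/16, job_C:*/4, job_E:*/5, job_F:*/11}
Op 10: register job_E */17 -> active={job_B:*/16, job_C:*/4, job_E:*/17, job_F:*/11}
  job_B: interval 16, next fire after T=245 is 256
  job_C: interval 4, next fire after T=245 is 248
  job_E: interval 17, next fire after T=245 is 255
  job_F: interval 11, next fire after T=245 is 253
Earliest fire time = 248 (job job_C)

Answer: 248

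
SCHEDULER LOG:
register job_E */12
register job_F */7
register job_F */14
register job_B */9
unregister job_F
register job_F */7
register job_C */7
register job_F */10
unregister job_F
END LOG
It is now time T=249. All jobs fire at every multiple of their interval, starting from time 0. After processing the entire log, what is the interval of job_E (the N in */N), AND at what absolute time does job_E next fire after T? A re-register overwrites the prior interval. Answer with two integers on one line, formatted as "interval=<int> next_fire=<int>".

Answer: interval=12 next_fire=252

Derivation:
Op 1: register job_E */12 -> active={job_E:*/12}
Op 2: register job_F */7 -> active={job_E:*/12, job_F:*/7}
Op 3: register job_F */14 -> active={job_E:*/12, job_F:*/14}
Op 4: register job_B */9 -> active={job_B:*/9, job_E:*/12, job_F:*/14}
Op 5: unregister job_F -> active={job_B:*/9, job_E:*/12}
Op 6: register job_F */7 -> active={job_B:*/9, job_E:*/12, job_F:*/7}
Op 7: register job_C */7 -> active={job_B:*/9, job_C:*/7, job_E:*/12, job_F:*/7}
Op 8: register job_F */10 -> active={job_B:*/9, job_C:*/7, job_E:*/12, job_F:*/10}
Op 9: unregister job_F -> active={job_B:*/9, job_C:*/7, job_E:*/12}
Final interval of job_E = 12
Next fire of job_E after T=249: (249//12+1)*12 = 252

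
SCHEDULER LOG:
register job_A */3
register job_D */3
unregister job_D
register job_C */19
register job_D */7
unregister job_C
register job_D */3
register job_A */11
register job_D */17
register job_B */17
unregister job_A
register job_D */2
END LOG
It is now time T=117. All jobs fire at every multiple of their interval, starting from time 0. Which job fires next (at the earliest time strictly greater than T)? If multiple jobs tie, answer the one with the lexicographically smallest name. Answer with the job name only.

Answer: job_D

Derivation:
Op 1: register job_A */3 -> active={job_A:*/3}
Op 2: register job_D */3 -> active={job_A:*/3, job_D:*/3}
Op 3: unregister job_D -> active={job_A:*/3}
Op 4: register job_C */19 -> active={job_A:*/3, job_C:*/19}
Op 5: register job_D */7 -> active={job_A:*/3, job_C:*/19, job_D:*/7}
Op 6: unregister job_C -> active={job_A:*/3, job_D:*/7}
Op 7: register job_D */3 -> active={job_A:*/3, job_D:*/3}
Op 8: register job_A */11 -> active={job_A:*/11, job_D:*/3}
Op 9: register job_D */17 -> active={job_A:*/11, job_D:*/17}
Op 10: register job_B */17 -> active={job_A:*/11, job_B:*/17, job_D:*/17}
Op 11: unregister job_A -> active={job_B:*/17, job_D:*/17}
Op 12: register job_D */2 -> active={job_B:*/17, job_D:*/2}
  job_B: interval 17, next fire after T=117 is 119
  job_D: interval 2, next fire after T=117 is 118
Earliest = 118, winner (lex tiebreak) = job_D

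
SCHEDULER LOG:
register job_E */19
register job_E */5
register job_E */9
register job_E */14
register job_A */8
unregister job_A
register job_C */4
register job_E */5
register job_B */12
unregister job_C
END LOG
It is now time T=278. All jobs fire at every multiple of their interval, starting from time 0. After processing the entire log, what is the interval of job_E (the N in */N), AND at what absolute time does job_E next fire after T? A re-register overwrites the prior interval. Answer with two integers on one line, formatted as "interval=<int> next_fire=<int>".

Op 1: register job_E */19 -> active={job_E:*/19}
Op 2: register job_E */5 -> active={job_E:*/5}
Op 3: register job_E */9 -> active={job_E:*/9}
Op 4: register job_E */14 -> active={job_E:*/14}
Op 5: register job_A */8 -> active={job_A:*/8, job_E:*/14}
Op 6: unregister job_A -> active={job_E:*/14}
Op 7: register job_C */4 -> active={job_C:*/4, job_E:*/14}
Op 8: register job_E */5 -> active={job_C:*/4, job_E:*/5}
Op 9: register job_B */12 -> active={job_B:*/12, job_C:*/4, job_E:*/5}
Op 10: unregister job_C -> active={job_B:*/12, job_E:*/5}
Final interval of job_E = 5
Next fire of job_E after T=278: (278//5+1)*5 = 280

Answer: interval=5 next_fire=280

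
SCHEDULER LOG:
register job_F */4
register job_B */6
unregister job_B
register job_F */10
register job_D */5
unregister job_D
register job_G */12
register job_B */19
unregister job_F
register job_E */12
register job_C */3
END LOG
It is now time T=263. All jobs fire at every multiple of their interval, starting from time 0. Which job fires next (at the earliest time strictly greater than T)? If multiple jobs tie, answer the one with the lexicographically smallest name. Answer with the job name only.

Op 1: register job_F */4 -> active={job_F:*/4}
Op 2: register job_B */6 -> active={job_B:*/6, job_F:*/4}
Op 3: unregister job_B -> active={job_F:*/4}
Op 4: register job_F */10 -> active={job_F:*/10}
Op 5: register job_D */5 -> active={job_D:*/5, job_F:*/10}
Op 6: unregister job_D -> active={job_F:*/10}
Op 7: register job_G */12 -> active={job_F:*/10, job_G:*/12}
Op 8: register job_B */19 -> active={job_B:*/19, job_F:*/10, job_G:*/12}
Op 9: unregister job_F -> active={job_B:*/19, job_G:*/12}
Op 10: register job_E */12 -> active={job_B:*/19, job_E:*/12, job_G:*/12}
Op 11: register job_C */3 -> active={job_B:*/19, job_C:*/3, job_E:*/12, job_G:*/12}
  job_B: interval 19, next fire after T=263 is 266
  job_C: interval 3, next fire after T=263 is 264
  job_E: interval 12, next fire after T=263 is 264
  job_G: interval 12, next fire after T=263 is 264
Earliest = 264, winner (lex tiebreak) = job_C

Answer: job_C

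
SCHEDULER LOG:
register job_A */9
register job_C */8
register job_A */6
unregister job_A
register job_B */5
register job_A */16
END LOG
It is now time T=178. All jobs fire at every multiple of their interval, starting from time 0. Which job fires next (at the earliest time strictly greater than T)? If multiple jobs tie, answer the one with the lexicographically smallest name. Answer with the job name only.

Answer: job_B

Derivation:
Op 1: register job_A */9 -> active={job_A:*/9}
Op 2: register job_C */8 -> active={job_A:*/9, job_C:*/8}
Op 3: register job_A */6 -> active={job_A:*/6, job_C:*/8}
Op 4: unregister job_A -> active={job_C:*/8}
Op 5: register job_B */5 -> active={job_B:*/5, job_C:*/8}
Op 6: register job_A */16 -> active={job_A:*/16, job_B:*/5, job_C:*/8}
  job_A: interval 16, next fire after T=178 is 192
  job_B: interval 5, next fire after T=178 is 180
  job_C: interval 8, next fire after T=178 is 184
Earliest = 180, winner (lex tiebreak) = job_B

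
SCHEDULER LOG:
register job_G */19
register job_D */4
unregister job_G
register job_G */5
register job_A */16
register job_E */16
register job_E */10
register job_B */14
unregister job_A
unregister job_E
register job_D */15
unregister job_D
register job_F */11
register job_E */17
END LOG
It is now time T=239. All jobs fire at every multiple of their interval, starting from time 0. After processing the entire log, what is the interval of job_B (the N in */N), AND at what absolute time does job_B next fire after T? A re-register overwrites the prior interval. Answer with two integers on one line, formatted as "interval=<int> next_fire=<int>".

Op 1: register job_G */19 -> active={job_G:*/19}
Op 2: register job_D */4 -> active={job_D:*/4, job_G:*/19}
Op 3: unregister job_G -> active={job_D:*/4}
Op 4: register job_G */5 -> active={job_D:*/4, job_G:*/5}
Op 5: register job_A */16 -> active={job_A:*/16, job_D:*/4, job_G:*/5}
Op 6: register job_E */16 -> active={job_A:*/16, job_D:*/4, job_E:*/16, job_G:*/5}
Op 7: register job_E */10 -> active={job_A:*/16, job_D:*/4, job_E:*/10, job_G:*/5}
Op 8: register job_B */14 -> active={job_A:*/16, job_B:*/14, job_D:*/4, job_E:*/10, job_G:*/5}
Op 9: unregister job_A -> active={job_B:*/14, job_D:*/4, job_E:*/10, job_G:*/5}
Op 10: unregister job_E -> active={job_B:*/14, job_D:*/4, job_G:*/5}
Op 11: register job_D */15 -> active={job_B:*/14, job_D:*/15, job_G:*/5}
Op 12: unregister job_D -> active={job_B:*/14, job_G:*/5}
Op 13: register job_F */11 -> active={job_B:*/14, job_F:*/11, job_G:*/5}
Op 14: register job_E */17 -> active={job_B:*/14, job_E:*/17, job_F:*/11, job_G:*/5}
Final interval of job_B = 14
Next fire of job_B after T=239: (239//14+1)*14 = 252

Answer: interval=14 next_fire=252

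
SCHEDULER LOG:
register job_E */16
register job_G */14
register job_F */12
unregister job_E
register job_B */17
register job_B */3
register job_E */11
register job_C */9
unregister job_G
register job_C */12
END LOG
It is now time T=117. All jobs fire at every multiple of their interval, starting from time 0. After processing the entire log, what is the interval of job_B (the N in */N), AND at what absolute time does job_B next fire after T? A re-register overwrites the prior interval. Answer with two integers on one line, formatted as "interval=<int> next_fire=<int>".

Op 1: register job_E */16 -> active={job_E:*/16}
Op 2: register job_G */14 -> active={job_E:*/16, job_G:*/14}
Op 3: register job_F */12 -> active={job_E:*/16, job_F:*/12, job_G:*/14}
Op 4: unregister job_E -> active={job_F:*/12, job_G:*/14}
Op 5: register job_B */17 -> active={job_B:*/17, job_F:*/12, job_G:*/14}
Op 6: register job_B */3 -> active={job_B:*/3, job_F:*/12, job_G:*/14}
Op 7: register job_E */11 -> active={job_B:*/3, job_E:*/11, job_F:*/12, job_G:*/14}
Op 8: register job_C */9 -> active={job_B:*/3, job_C:*/9, job_E:*/11, job_F:*/12, job_G:*/14}
Op 9: unregister job_G -> active={job_B:*/3, job_C:*/9, job_E:*/11, job_F:*/12}
Op 10: register job_C */12 -> active={job_B:*/3, job_C:*/12, job_E:*/11, job_F:*/12}
Final interval of job_B = 3
Next fire of job_B after T=117: (117//3+1)*3 = 120

Answer: interval=3 next_fire=120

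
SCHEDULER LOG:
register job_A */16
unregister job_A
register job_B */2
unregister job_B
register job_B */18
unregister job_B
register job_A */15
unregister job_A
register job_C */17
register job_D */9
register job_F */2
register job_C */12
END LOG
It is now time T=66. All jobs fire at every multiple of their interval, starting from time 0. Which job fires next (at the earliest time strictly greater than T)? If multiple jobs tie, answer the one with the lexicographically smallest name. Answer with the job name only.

Op 1: register job_A */16 -> active={job_A:*/16}
Op 2: unregister job_A -> active={}
Op 3: register job_B */2 -> active={job_B:*/2}
Op 4: unregister job_B -> active={}
Op 5: register job_B */18 -> active={job_B:*/18}
Op 6: unregister job_B -> active={}
Op 7: register job_A */15 -> active={job_A:*/15}
Op 8: unregister job_A -> active={}
Op 9: register job_C */17 -> active={job_C:*/17}
Op 10: register job_D */9 -> active={job_C:*/17, job_D:*/9}
Op 11: register job_F */2 -> active={job_C:*/17, job_D:*/9, job_F:*/2}
Op 12: register job_C */12 -> active={job_C:*/12, job_D:*/9, job_F:*/2}
  job_C: interval 12, next fire after T=66 is 72
  job_D: interval 9, next fire after T=66 is 72
  job_F: interval 2, next fire after T=66 is 68
Earliest = 68, winner (lex tiebreak) = job_F

Answer: job_F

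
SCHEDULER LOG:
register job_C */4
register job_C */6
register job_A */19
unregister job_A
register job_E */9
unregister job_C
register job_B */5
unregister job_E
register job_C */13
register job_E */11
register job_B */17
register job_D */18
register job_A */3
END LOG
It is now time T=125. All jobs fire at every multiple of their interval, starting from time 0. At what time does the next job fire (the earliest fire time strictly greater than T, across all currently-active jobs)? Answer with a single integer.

Op 1: register job_C */4 -> active={job_C:*/4}
Op 2: register job_C */6 -> active={job_C:*/6}
Op 3: register job_A */19 -> active={job_A:*/19, job_C:*/6}
Op 4: unregister job_A -> active={job_C:*/6}
Op 5: register job_E */9 -> active={job_C:*/6, job_E:*/9}
Op 6: unregister job_C -> active={job_E:*/9}
Op 7: register job_B */5 -> active={job_B:*/5, job_E:*/9}
Op 8: unregister job_E -> active={job_B:*/5}
Op 9: register job_C */13 -> active={job_B:*/5, job_C:*/13}
Op 10: register job_E */11 -> active={job_B:*/5, job_C:*/13, job_E:*/11}
Op 11: register job_B */17 -> active={job_B:*/17, job_C:*/13, job_E:*/11}
Op 12: register job_D */18 -> active={job_B:*/17, job_C:*/13, job_D:*/18, job_E:*/11}
Op 13: register job_A */3 -> active={job_A:*/3, job_B:*/17, job_C:*/13, job_D:*/18, job_E:*/11}
  job_A: interval 3, next fire after T=125 is 126
  job_B: interval 17, next fire after T=125 is 136
  job_C: interval 13, next fire after T=125 is 130
  job_D: interval 18, next fire after T=125 is 126
  job_E: interval 11, next fire after T=125 is 132
Earliest fire time = 126 (job job_A)

Answer: 126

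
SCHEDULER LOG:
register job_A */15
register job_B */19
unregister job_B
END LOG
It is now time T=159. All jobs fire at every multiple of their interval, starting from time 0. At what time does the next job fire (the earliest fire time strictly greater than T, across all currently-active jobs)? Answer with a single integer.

Op 1: register job_A */15 -> active={job_A:*/15}
Op 2: register job_B */19 -> active={job_A:*/15, job_B:*/19}
Op 3: unregister job_B -> active={job_A:*/15}
  job_A: interval 15, next fire after T=159 is 165
Earliest fire time = 165 (job job_A)

Answer: 165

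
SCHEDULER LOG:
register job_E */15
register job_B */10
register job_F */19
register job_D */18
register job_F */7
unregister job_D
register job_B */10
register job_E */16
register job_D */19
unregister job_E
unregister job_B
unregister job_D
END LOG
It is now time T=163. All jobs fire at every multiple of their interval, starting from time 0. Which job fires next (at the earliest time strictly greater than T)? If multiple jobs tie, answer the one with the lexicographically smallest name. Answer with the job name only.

Answer: job_F

Derivation:
Op 1: register job_E */15 -> active={job_E:*/15}
Op 2: register job_B */10 -> active={job_B:*/10, job_E:*/15}
Op 3: register job_F */19 -> active={job_B:*/10, job_E:*/15, job_F:*/19}
Op 4: register job_D */18 -> active={job_B:*/10, job_D:*/18, job_E:*/15, job_F:*/19}
Op 5: register job_F */7 -> active={job_B:*/10, job_D:*/18, job_E:*/15, job_F:*/7}
Op 6: unregister job_D -> active={job_B:*/10, job_E:*/15, job_F:*/7}
Op 7: register job_B */10 -> active={job_B:*/10, job_E:*/15, job_F:*/7}
Op 8: register job_E */16 -> active={job_B:*/10, job_E:*/16, job_F:*/7}
Op 9: register job_D */19 -> active={job_B:*/10, job_D:*/19, job_E:*/16, job_F:*/7}
Op 10: unregister job_E -> active={job_B:*/10, job_D:*/19, job_F:*/7}
Op 11: unregister job_B -> active={job_D:*/19, job_F:*/7}
Op 12: unregister job_D -> active={job_F:*/7}
  job_F: interval 7, next fire after T=163 is 168
Earliest = 168, winner (lex tiebreak) = job_F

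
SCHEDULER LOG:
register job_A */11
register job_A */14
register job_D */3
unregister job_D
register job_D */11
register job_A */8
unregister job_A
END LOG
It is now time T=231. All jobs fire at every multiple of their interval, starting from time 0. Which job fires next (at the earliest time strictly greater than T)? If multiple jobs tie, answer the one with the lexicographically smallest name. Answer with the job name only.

Op 1: register job_A */11 -> active={job_A:*/11}
Op 2: register job_A */14 -> active={job_A:*/14}
Op 3: register job_D */3 -> active={job_A:*/14, job_D:*/3}
Op 4: unregister job_D -> active={job_A:*/14}
Op 5: register job_D */11 -> active={job_A:*/14, job_D:*/11}
Op 6: register job_A */8 -> active={job_A:*/8, job_D:*/11}
Op 7: unregister job_A -> active={job_D:*/11}
  job_D: interval 11, next fire after T=231 is 242
Earliest = 242, winner (lex tiebreak) = job_D

Answer: job_D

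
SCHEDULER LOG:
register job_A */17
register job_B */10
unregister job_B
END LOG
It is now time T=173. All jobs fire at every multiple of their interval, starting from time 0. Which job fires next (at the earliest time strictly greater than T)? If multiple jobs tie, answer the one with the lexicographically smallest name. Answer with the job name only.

Answer: job_A

Derivation:
Op 1: register job_A */17 -> active={job_A:*/17}
Op 2: register job_B */10 -> active={job_A:*/17, job_B:*/10}
Op 3: unregister job_B -> active={job_A:*/17}
  job_A: interval 17, next fire after T=173 is 187
Earliest = 187, winner (lex tiebreak) = job_A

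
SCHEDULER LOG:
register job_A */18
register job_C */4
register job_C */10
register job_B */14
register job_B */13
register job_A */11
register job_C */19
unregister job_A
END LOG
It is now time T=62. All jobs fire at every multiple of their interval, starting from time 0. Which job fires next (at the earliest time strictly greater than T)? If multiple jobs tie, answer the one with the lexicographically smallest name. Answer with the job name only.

Answer: job_B

Derivation:
Op 1: register job_A */18 -> active={job_A:*/18}
Op 2: register job_C */4 -> active={job_A:*/18, job_C:*/4}
Op 3: register job_C */10 -> active={job_A:*/18, job_C:*/10}
Op 4: register job_B */14 -> active={job_A:*/18, job_B:*/14, job_C:*/10}
Op 5: register job_B */13 -> active={job_A:*/18, job_B:*/13, job_C:*/10}
Op 6: register job_A */11 -> active={job_A:*/11, job_B:*/13, job_C:*/10}
Op 7: register job_C */19 -> active={job_A:*/11, job_B:*/13, job_C:*/19}
Op 8: unregister job_A -> active={job_B:*/13, job_C:*/19}
  job_B: interval 13, next fire after T=62 is 65
  job_C: interval 19, next fire after T=62 is 76
Earliest = 65, winner (lex tiebreak) = job_B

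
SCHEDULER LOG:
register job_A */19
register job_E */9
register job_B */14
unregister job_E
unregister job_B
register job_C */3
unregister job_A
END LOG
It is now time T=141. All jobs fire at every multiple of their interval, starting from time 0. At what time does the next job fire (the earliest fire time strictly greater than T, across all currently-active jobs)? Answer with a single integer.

Op 1: register job_A */19 -> active={job_A:*/19}
Op 2: register job_E */9 -> active={job_A:*/19, job_E:*/9}
Op 3: register job_B */14 -> active={job_A:*/19, job_B:*/14, job_E:*/9}
Op 4: unregister job_E -> active={job_A:*/19, job_B:*/14}
Op 5: unregister job_B -> active={job_A:*/19}
Op 6: register job_C */3 -> active={job_A:*/19, job_C:*/3}
Op 7: unregister job_A -> active={job_C:*/3}
  job_C: interval 3, next fire after T=141 is 144
Earliest fire time = 144 (job job_C)

Answer: 144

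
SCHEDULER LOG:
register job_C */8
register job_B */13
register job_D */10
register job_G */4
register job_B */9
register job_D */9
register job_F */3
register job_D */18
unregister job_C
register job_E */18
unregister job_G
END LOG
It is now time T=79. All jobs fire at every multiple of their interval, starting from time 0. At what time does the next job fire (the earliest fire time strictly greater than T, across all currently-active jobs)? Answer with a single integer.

Answer: 81

Derivation:
Op 1: register job_C */8 -> active={job_C:*/8}
Op 2: register job_B */13 -> active={job_B:*/13, job_C:*/8}
Op 3: register job_D */10 -> active={job_B:*/13, job_C:*/8, job_D:*/10}
Op 4: register job_G */4 -> active={job_B:*/13, job_C:*/8, job_D:*/10, job_G:*/4}
Op 5: register job_B */9 -> active={job_B:*/9, job_C:*/8, job_D:*/10, job_G:*/4}
Op 6: register job_D */9 -> active={job_B:*/9, job_C:*/8, job_D:*/9, job_G:*/4}
Op 7: register job_F */3 -> active={job_B:*/9, job_C:*/8, job_D:*/9, job_F:*/3, job_G:*/4}
Op 8: register job_D */18 -> active={job_B:*/9, job_C:*/8, job_D:*/18, job_F:*/3, job_G:*/4}
Op 9: unregister job_C -> active={job_B:*/9, job_D:*/18, job_F:*/3, job_G:*/4}
Op 10: register job_E */18 -> active={job_B:*/9, job_D:*/18, job_E:*/18, job_F:*/3, job_G:*/4}
Op 11: unregister job_G -> active={job_B:*/9, job_D:*/18, job_E:*/18, job_F:*/3}
  job_B: interval 9, next fire after T=79 is 81
  job_D: interval 18, next fire after T=79 is 90
  job_E: interval 18, next fire after T=79 is 90
  job_F: interval 3, next fire after T=79 is 81
Earliest fire time = 81 (job job_B)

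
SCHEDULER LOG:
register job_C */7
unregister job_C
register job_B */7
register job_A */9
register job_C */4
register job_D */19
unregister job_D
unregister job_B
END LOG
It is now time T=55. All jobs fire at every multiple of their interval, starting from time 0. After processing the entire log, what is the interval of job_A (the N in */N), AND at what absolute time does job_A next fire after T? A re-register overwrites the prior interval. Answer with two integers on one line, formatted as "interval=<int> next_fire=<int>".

Op 1: register job_C */7 -> active={job_C:*/7}
Op 2: unregister job_C -> active={}
Op 3: register job_B */7 -> active={job_B:*/7}
Op 4: register job_A */9 -> active={job_A:*/9, job_B:*/7}
Op 5: register job_C */4 -> active={job_A:*/9, job_B:*/7, job_C:*/4}
Op 6: register job_D */19 -> active={job_A:*/9, job_B:*/7, job_C:*/4, job_D:*/19}
Op 7: unregister job_D -> active={job_A:*/9, job_B:*/7, job_C:*/4}
Op 8: unregister job_B -> active={job_A:*/9, job_C:*/4}
Final interval of job_A = 9
Next fire of job_A after T=55: (55//9+1)*9 = 63

Answer: interval=9 next_fire=63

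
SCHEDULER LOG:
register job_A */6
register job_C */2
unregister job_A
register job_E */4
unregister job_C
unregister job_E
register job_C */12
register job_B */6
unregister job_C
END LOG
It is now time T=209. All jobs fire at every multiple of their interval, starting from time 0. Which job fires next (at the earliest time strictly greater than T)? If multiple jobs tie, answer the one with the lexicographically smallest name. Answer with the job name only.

Answer: job_B

Derivation:
Op 1: register job_A */6 -> active={job_A:*/6}
Op 2: register job_C */2 -> active={job_A:*/6, job_C:*/2}
Op 3: unregister job_A -> active={job_C:*/2}
Op 4: register job_E */4 -> active={job_C:*/2, job_E:*/4}
Op 5: unregister job_C -> active={job_E:*/4}
Op 6: unregister job_E -> active={}
Op 7: register job_C */12 -> active={job_C:*/12}
Op 8: register job_B */6 -> active={job_B:*/6, job_C:*/12}
Op 9: unregister job_C -> active={job_B:*/6}
  job_B: interval 6, next fire after T=209 is 210
Earliest = 210, winner (lex tiebreak) = job_B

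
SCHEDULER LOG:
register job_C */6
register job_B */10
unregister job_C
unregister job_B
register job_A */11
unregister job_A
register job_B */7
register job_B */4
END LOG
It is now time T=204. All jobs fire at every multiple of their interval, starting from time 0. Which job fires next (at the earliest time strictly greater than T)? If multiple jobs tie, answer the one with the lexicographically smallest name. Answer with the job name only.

Answer: job_B

Derivation:
Op 1: register job_C */6 -> active={job_C:*/6}
Op 2: register job_B */10 -> active={job_B:*/10, job_C:*/6}
Op 3: unregister job_C -> active={job_B:*/10}
Op 4: unregister job_B -> active={}
Op 5: register job_A */11 -> active={job_A:*/11}
Op 6: unregister job_A -> active={}
Op 7: register job_B */7 -> active={job_B:*/7}
Op 8: register job_B */4 -> active={job_B:*/4}
  job_B: interval 4, next fire after T=204 is 208
Earliest = 208, winner (lex tiebreak) = job_B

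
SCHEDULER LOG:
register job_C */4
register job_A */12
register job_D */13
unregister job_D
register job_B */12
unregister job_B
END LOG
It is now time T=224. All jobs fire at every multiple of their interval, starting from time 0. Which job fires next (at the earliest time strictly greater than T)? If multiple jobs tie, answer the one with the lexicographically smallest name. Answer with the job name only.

Op 1: register job_C */4 -> active={job_C:*/4}
Op 2: register job_A */12 -> active={job_A:*/12, job_C:*/4}
Op 3: register job_D */13 -> active={job_A:*/12, job_C:*/4, job_D:*/13}
Op 4: unregister job_D -> active={job_A:*/12, job_C:*/4}
Op 5: register job_B */12 -> active={job_A:*/12, job_B:*/12, job_C:*/4}
Op 6: unregister job_B -> active={job_A:*/12, job_C:*/4}
  job_A: interval 12, next fire after T=224 is 228
  job_C: interval 4, next fire after T=224 is 228
Earliest = 228, winner (lex tiebreak) = job_A

Answer: job_A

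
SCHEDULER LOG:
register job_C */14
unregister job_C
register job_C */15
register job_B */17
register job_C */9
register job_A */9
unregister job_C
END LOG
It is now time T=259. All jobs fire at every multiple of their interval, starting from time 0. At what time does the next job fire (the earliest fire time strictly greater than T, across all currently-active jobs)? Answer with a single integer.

Op 1: register job_C */14 -> active={job_C:*/14}
Op 2: unregister job_C -> active={}
Op 3: register job_C */15 -> active={job_C:*/15}
Op 4: register job_B */17 -> active={job_B:*/17, job_C:*/15}
Op 5: register job_C */9 -> active={job_B:*/17, job_C:*/9}
Op 6: register job_A */9 -> active={job_A:*/9, job_B:*/17, job_C:*/9}
Op 7: unregister job_C -> active={job_A:*/9, job_B:*/17}
  job_A: interval 9, next fire after T=259 is 261
  job_B: interval 17, next fire after T=259 is 272
Earliest fire time = 261 (job job_A)

Answer: 261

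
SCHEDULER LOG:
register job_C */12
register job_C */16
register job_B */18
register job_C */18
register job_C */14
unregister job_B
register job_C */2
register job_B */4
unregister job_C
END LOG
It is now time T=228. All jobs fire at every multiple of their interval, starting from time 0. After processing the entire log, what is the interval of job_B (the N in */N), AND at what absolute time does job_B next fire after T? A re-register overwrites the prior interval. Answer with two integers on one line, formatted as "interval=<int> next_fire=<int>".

Op 1: register job_C */12 -> active={job_C:*/12}
Op 2: register job_C */16 -> active={job_C:*/16}
Op 3: register job_B */18 -> active={job_B:*/18, job_C:*/16}
Op 4: register job_C */18 -> active={job_B:*/18, job_C:*/18}
Op 5: register job_C */14 -> active={job_B:*/18, job_C:*/14}
Op 6: unregister job_B -> active={job_C:*/14}
Op 7: register job_C */2 -> active={job_C:*/2}
Op 8: register job_B */4 -> active={job_B:*/4, job_C:*/2}
Op 9: unregister job_C -> active={job_B:*/4}
Final interval of job_B = 4
Next fire of job_B after T=228: (228//4+1)*4 = 232

Answer: interval=4 next_fire=232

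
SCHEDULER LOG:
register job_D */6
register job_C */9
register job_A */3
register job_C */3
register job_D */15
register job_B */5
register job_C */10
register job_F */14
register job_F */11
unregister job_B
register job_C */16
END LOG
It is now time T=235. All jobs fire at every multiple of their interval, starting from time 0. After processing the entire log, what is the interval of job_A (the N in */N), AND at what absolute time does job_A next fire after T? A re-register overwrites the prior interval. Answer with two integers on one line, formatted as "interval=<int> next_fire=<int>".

Answer: interval=3 next_fire=237

Derivation:
Op 1: register job_D */6 -> active={job_D:*/6}
Op 2: register job_C */9 -> active={job_C:*/9, job_D:*/6}
Op 3: register job_A */3 -> active={job_A:*/3, job_C:*/9, job_D:*/6}
Op 4: register job_C */3 -> active={job_A:*/3, job_C:*/3, job_D:*/6}
Op 5: register job_D */15 -> active={job_A:*/3, job_C:*/3, job_D:*/15}
Op 6: register job_B */5 -> active={job_A:*/3, job_B:*/5, job_C:*/3, job_D:*/15}
Op 7: register job_C */10 -> active={job_A:*/3, job_B:*/5, job_C:*/10, job_D:*/15}
Op 8: register job_F */14 -> active={job_A:*/3, job_B:*/5, job_C:*/10, job_D:*/15, job_F:*/14}
Op 9: register job_F */11 -> active={job_A:*/3, job_B:*/5, job_C:*/10, job_D:*/15, job_F:*/11}
Op 10: unregister job_B -> active={job_A:*/3, job_C:*/10, job_D:*/15, job_F:*/11}
Op 11: register job_C */16 -> active={job_A:*/3, job_C:*/16, job_D:*/15, job_F:*/11}
Final interval of job_A = 3
Next fire of job_A after T=235: (235//3+1)*3 = 237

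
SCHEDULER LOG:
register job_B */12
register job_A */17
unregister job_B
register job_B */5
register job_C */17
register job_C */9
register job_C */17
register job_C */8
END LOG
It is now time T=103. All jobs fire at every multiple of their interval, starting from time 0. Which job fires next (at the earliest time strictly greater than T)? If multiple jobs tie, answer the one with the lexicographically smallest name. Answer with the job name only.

Answer: job_C

Derivation:
Op 1: register job_B */12 -> active={job_B:*/12}
Op 2: register job_A */17 -> active={job_A:*/17, job_B:*/12}
Op 3: unregister job_B -> active={job_A:*/17}
Op 4: register job_B */5 -> active={job_A:*/17, job_B:*/5}
Op 5: register job_C */17 -> active={job_A:*/17, job_B:*/5, job_C:*/17}
Op 6: register job_C */9 -> active={job_A:*/17, job_B:*/5, job_C:*/9}
Op 7: register job_C */17 -> active={job_A:*/17, job_B:*/5, job_C:*/17}
Op 8: register job_C */8 -> active={job_A:*/17, job_B:*/5, job_C:*/8}
  job_A: interval 17, next fire after T=103 is 119
  job_B: interval 5, next fire after T=103 is 105
  job_C: interval 8, next fire after T=103 is 104
Earliest = 104, winner (lex tiebreak) = job_C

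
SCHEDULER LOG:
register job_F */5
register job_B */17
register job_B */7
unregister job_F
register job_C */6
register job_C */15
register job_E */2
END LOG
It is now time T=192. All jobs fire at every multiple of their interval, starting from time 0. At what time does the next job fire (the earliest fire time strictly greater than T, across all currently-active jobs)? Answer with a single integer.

Answer: 194

Derivation:
Op 1: register job_F */5 -> active={job_F:*/5}
Op 2: register job_B */17 -> active={job_B:*/17, job_F:*/5}
Op 3: register job_B */7 -> active={job_B:*/7, job_F:*/5}
Op 4: unregister job_F -> active={job_B:*/7}
Op 5: register job_C */6 -> active={job_B:*/7, job_C:*/6}
Op 6: register job_C */15 -> active={job_B:*/7, job_C:*/15}
Op 7: register job_E */2 -> active={job_B:*/7, job_C:*/15, job_E:*/2}
  job_B: interval 7, next fire after T=192 is 196
  job_C: interval 15, next fire after T=192 is 195
  job_E: interval 2, next fire after T=192 is 194
Earliest fire time = 194 (job job_E)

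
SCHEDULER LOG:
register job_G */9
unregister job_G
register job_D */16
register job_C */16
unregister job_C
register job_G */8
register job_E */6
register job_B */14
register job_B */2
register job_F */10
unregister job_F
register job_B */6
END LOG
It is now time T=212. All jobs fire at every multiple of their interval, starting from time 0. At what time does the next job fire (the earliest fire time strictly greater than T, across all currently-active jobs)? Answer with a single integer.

Op 1: register job_G */9 -> active={job_G:*/9}
Op 2: unregister job_G -> active={}
Op 3: register job_D */16 -> active={job_D:*/16}
Op 4: register job_C */16 -> active={job_C:*/16, job_D:*/16}
Op 5: unregister job_C -> active={job_D:*/16}
Op 6: register job_G */8 -> active={job_D:*/16, job_G:*/8}
Op 7: register job_E */6 -> active={job_D:*/16, job_E:*/6, job_G:*/8}
Op 8: register job_B */14 -> active={job_B:*/14, job_D:*/16, job_E:*/6, job_G:*/8}
Op 9: register job_B */2 -> active={job_B:*/2, job_D:*/16, job_E:*/6, job_G:*/8}
Op 10: register job_F */10 -> active={job_B:*/2, job_D:*/16, job_E:*/6, job_F:*/10, job_G:*/8}
Op 11: unregister job_F -> active={job_B:*/2, job_D:*/16, job_E:*/6, job_G:*/8}
Op 12: register job_B */6 -> active={job_B:*/6, job_D:*/16, job_E:*/6, job_G:*/8}
  job_B: interval 6, next fire after T=212 is 216
  job_D: interval 16, next fire after T=212 is 224
  job_E: interval 6, next fire after T=212 is 216
  job_G: interval 8, next fire after T=212 is 216
Earliest fire time = 216 (job job_B)

Answer: 216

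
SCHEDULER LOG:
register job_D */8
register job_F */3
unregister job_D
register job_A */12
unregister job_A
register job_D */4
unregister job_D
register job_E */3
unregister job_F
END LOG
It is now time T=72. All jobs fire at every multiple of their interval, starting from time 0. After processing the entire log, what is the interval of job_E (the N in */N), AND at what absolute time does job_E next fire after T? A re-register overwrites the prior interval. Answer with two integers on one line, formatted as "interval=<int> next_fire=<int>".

Answer: interval=3 next_fire=75

Derivation:
Op 1: register job_D */8 -> active={job_D:*/8}
Op 2: register job_F */3 -> active={job_D:*/8, job_F:*/3}
Op 3: unregister job_D -> active={job_F:*/3}
Op 4: register job_A */12 -> active={job_A:*/12, job_F:*/3}
Op 5: unregister job_A -> active={job_F:*/3}
Op 6: register job_D */4 -> active={job_D:*/4, job_F:*/3}
Op 7: unregister job_D -> active={job_F:*/3}
Op 8: register job_E */3 -> active={job_E:*/3, job_F:*/3}
Op 9: unregister job_F -> active={job_E:*/3}
Final interval of job_E = 3
Next fire of job_E after T=72: (72//3+1)*3 = 75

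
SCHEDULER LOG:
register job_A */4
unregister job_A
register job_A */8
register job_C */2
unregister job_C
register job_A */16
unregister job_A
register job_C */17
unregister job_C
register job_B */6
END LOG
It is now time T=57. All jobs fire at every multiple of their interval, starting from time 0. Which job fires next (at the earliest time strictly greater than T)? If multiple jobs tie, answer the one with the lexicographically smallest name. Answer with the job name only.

Answer: job_B

Derivation:
Op 1: register job_A */4 -> active={job_A:*/4}
Op 2: unregister job_A -> active={}
Op 3: register job_A */8 -> active={job_A:*/8}
Op 4: register job_C */2 -> active={job_A:*/8, job_C:*/2}
Op 5: unregister job_C -> active={job_A:*/8}
Op 6: register job_A */16 -> active={job_A:*/16}
Op 7: unregister job_A -> active={}
Op 8: register job_C */17 -> active={job_C:*/17}
Op 9: unregister job_C -> active={}
Op 10: register job_B */6 -> active={job_B:*/6}
  job_B: interval 6, next fire after T=57 is 60
Earliest = 60, winner (lex tiebreak) = job_B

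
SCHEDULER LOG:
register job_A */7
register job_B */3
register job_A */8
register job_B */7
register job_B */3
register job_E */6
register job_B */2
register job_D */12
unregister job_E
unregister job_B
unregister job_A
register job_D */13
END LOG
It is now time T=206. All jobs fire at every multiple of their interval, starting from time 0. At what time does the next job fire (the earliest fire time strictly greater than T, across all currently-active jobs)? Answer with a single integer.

Op 1: register job_A */7 -> active={job_A:*/7}
Op 2: register job_B */3 -> active={job_A:*/7, job_B:*/3}
Op 3: register job_A */8 -> active={job_A:*/8, job_B:*/3}
Op 4: register job_B */7 -> active={job_A:*/8, job_B:*/7}
Op 5: register job_B */3 -> active={job_A:*/8, job_B:*/3}
Op 6: register job_E */6 -> active={job_A:*/8, job_B:*/3, job_E:*/6}
Op 7: register job_B */2 -> active={job_A:*/8, job_B:*/2, job_E:*/6}
Op 8: register job_D */12 -> active={job_A:*/8, job_B:*/2, job_D:*/12, job_E:*/6}
Op 9: unregister job_E -> active={job_A:*/8, job_B:*/2, job_D:*/12}
Op 10: unregister job_B -> active={job_A:*/8, job_D:*/12}
Op 11: unregister job_A -> active={job_D:*/12}
Op 12: register job_D */13 -> active={job_D:*/13}
  job_D: interval 13, next fire after T=206 is 208
Earliest fire time = 208 (job job_D)

Answer: 208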